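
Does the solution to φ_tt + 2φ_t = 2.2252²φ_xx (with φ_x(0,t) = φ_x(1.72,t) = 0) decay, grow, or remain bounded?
φ → constant (steady state). Damping (γ=2) dissipates the nonconstant modes; with Neumann BCs the spatial average obeys M''+γM'=0 and tends to a finite limit.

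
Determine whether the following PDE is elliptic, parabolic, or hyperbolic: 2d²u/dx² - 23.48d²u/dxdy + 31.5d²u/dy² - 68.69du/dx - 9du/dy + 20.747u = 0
Coefficients: A = 2, B = -23.48, C = 31.5. B² - 4AC = 299.3104, which is positive, so the equation is hyperbolic.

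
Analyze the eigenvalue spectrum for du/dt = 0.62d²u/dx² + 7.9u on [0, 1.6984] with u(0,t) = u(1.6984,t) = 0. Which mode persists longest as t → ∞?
Eigenvalues: λₙ = 0.62n²π²/1.6984² - 7.9.
First three modes:
  n=1: λ₁ = 0.62π²/1.6984² - 7.9 ≈ -5.779
  n=2: λ₂ = 2.48π²/1.6984² - 7.9 ≈ 0.585
  n=3: λ₃ = 5.58π²/1.6984² - 7.9 ≈ 11.192
Since 0.62π²/1.6984² ≈ 2.121 < 7.9, λ₁ < 0.
The n=1 mode grows fastest (−λₙ is largest for n=1) → dominates.
Asymptotic: u ~ c₁ sin(πx/1.6984) e^{5.779t} (exponential growth at rate −λ₁ ≈ 5.779).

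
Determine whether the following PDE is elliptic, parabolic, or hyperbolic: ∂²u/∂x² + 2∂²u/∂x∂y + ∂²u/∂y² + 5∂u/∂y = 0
Coefficients: A = 1, B = 2, C = 1. B² - 4AC = 0, which is zero, so the equation is parabolic.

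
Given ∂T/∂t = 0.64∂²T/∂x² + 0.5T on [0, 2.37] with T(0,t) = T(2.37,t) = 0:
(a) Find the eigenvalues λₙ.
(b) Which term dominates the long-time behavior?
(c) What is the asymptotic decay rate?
Eigenvalues: λₙ = 0.64n²π²/2.37² - 0.5.
First three modes:
  n=1: λ₁ = 0.64π²/2.37² - 0.5 ≈ 0.625
  n=2: λ₂ = 2.56π²/2.37² - 0.5 ≈ 3.998
  n=3: λ₃ = 5.76π²/2.37² - 0.5 ≈ 9.621
Since 0.64π²/2.37² ≈ 1.125 > 0.5, all λₙ > 0.
The n=1 mode decays slowest → dominates as t → ∞.
Asymptotic: T ~ c₁ sin(πx/2.37) e^{-λ₁t} with decay rate λ₁ ≈ 0.625.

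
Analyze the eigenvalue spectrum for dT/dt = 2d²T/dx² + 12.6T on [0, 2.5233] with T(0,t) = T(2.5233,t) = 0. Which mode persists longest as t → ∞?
Eigenvalues: λₙ = 2n²π²/2.5233² - 12.6.
First three modes:
  n=1: λ₁ = 2π²/2.5233² - 12.6 ≈ -9.5
  n=2: λ₂ = 8π²/2.5233² - 12.6 ≈ -0.199
  n=3: λ₃ = 18π²/2.5233² - 12.6 ≈ 15.302
Since 2π²/2.5233² ≈ 3.1 < 12.6, λ₁ < 0.
The n=1 mode grows fastest (−λₙ is largest for n=1) → dominates.
Asymptotic: T ~ c₁ sin(πx/2.5233) e^{9.5t} (exponential growth at rate −λ₁ ≈ 9.5).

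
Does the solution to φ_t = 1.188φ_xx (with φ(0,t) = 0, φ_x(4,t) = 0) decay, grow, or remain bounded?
φ → 0. Heat escapes through the Dirichlet boundary.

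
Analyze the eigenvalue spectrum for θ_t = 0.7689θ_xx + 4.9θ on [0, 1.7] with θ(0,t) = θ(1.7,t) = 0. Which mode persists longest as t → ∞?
Eigenvalues: λₙ = 0.7689n²π²/1.7² - 4.9.
First three modes:
  n=1: λ₁ = 0.7689π²/1.7² - 4.9 ≈ -2.274
  n=2: λ₂ = 3.0756π²/1.7² - 4.9 ≈ 5.603
  n=3: λ₃ = 6.9201π²/1.7² - 4.9 ≈ 18.733
Since 0.7689π²/1.7² ≈ 2.626 < 4.9, λ₁ < 0.
The n=1 mode grows fastest (−λₙ is largest for n=1) → dominates.
Asymptotic: θ ~ c₁ sin(πx/1.7) e^{2.274t} (exponential growth at rate −λ₁ ≈ 2.274).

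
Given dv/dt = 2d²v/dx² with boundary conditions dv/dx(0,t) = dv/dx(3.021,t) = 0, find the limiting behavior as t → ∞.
v → constant (steady state). Heat is conserved (no flux at boundaries); solution approaches the spatial average.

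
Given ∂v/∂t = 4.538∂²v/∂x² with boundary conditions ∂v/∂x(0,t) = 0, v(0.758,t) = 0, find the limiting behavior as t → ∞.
v → 0. Heat escapes through the Dirichlet boundary.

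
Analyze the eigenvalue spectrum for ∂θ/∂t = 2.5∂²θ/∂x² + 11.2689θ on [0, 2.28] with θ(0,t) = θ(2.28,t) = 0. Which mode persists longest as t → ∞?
Eigenvalues: λₙ = 2.5n²π²/2.28² - 11.2689.
First three modes:
  n=1: λ₁ = 2.5π²/2.28² - 11.2689 ≈ -6.522
  n=2: λ₂ = 10π²/2.28² - 11.2689 ≈ 7.717
  n=3: λ₃ = 22.5π²/2.28² - 11.2689 ≈ 31.449
Since 2.5π²/2.28² ≈ 4.746 < 11.2689, λ₁ < 0.
The n=1 mode grows fastest (−λₙ is largest for n=1) → dominates.
Asymptotic: θ ~ c₁ sin(πx/2.28) e^{6.522t} (exponential growth at rate −λ₁ ≈ 6.522).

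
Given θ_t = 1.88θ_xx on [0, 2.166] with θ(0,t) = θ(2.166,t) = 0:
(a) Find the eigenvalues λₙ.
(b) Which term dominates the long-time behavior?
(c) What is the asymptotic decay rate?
Eigenvalues: λₙ = 1.88n²π²/2.166².
First three modes:
  n=1: λ₁ = 1.88π²/2.166² ≈ 3.955
  n=2: λ₂ = 7.52π²/2.166² ≈ 15.82 (4× faster decay)
  n=3: λ₃ = 16.92π²/2.166² ≈ 35.595 (9× faster decay)
As t → ∞, higher modes decay exponentially faster. The n=1 mode dominates: θ ~ c₁ sin(πx/2.166) e^{-λ₁t}.
Decay rate: λ₁ = 1.88π²/2.166² ≈ 3.955.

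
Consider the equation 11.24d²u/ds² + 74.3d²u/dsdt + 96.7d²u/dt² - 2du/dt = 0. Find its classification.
Hyperbolic. (A = 11.24, B = 74.3, C = 96.7 gives B² - 4AC = 1172.858.)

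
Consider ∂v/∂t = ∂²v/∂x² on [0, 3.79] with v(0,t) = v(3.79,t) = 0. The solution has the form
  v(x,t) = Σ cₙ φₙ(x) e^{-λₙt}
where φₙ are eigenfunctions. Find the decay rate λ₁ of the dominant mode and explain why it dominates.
Eigenvalues: λₙ = n²π²/3.79².
First three modes:
  n=1: λ₁ = π²/3.79² ≈ 0.687
  n=2: λ₂ = 4π²/3.79² ≈ 2.748 (4× faster decay)
  n=3: λ₃ = 9π²/3.79² ≈ 6.184 (9× faster decay)
As t → ∞, higher modes decay exponentially faster. The n=1 mode dominates: v ~ c₁ sin(πx/3.79) e^{-λ₁t}.
Decay rate: λ₁ = π²/3.79² ≈ 0.687.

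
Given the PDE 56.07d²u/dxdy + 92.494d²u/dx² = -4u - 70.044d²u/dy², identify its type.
Rewriting in standard form: 92.494d²u/dx² + 56.07d²u/dxdy + 70.044d²u/dy² + 4u = 0. The second-order coefficients are A = 92.494, B = 56.07, C = 70.044. Since B² - 4AC = -22770.754044 < 0, this is an elliptic PDE.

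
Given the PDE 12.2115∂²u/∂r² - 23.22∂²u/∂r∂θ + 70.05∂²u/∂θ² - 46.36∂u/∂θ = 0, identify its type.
The second-order coefficients are A = 12.2115, B = -23.22, C = 70.05. Since B² - 4AC = -2882.4939 < 0, this is an elliptic PDE.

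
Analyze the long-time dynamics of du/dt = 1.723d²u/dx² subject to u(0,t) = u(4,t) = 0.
Long-time behavior: u → 0. Heat diffuses out through both boundaries.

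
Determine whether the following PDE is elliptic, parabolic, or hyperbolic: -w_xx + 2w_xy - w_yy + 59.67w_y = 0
Coefficients: A = -1, B = 2, C = -1. B² - 4AC = 0, which is zero, so the equation is parabolic.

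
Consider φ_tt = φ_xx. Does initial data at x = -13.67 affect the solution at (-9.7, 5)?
Yes. The domain of dependence is [-14.7, -4.7], and -13.67 ∈ [-14.7, -4.7].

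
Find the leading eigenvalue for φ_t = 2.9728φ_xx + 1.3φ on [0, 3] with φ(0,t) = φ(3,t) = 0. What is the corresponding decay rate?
Eigenvalues: λₙ = 2.9728n²π²/3² - 1.3.
First three modes:
  n=1: λ₁ = 2.9728π²/3² - 1.3 ≈ 1.96
  n=2: λ₂ = 11.8912π²/3² - 1.3 ≈ 11.74
  n=3: λ₃ = 26.7552π²/3² - 1.3 ≈ 28.04
Since 2.9728π²/3² ≈ 3.26 > 1.3, all λₙ > 0.
The n=1 mode decays slowest → dominates as t → ∞.
Asymptotic: φ ~ c₁ sin(πx/3) e^{-λ₁t} with decay rate λ₁ ≈ 1.96.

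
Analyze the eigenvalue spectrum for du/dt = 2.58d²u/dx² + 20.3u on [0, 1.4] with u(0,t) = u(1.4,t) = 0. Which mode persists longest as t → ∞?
Eigenvalues: λₙ = 2.58n²π²/1.4² - 20.3.
First three modes:
  n=1: λ₁ = 2.58π²/1.4² - 20.3 ≈ -7.308
  n=2: λ₂ = 10.32π²/1.4² - 20.3 ≈ 31.666
  n=3: λ₃ = 23.22π²/1.4² - 20.3 ≈ 96.625
Since 2.58π²/1.4² ≈ 12.992 < 20.3, λ₁ < 0.
The n=1 mode grows fastest (−λₙ is largest for n=1) → dominates.
Asymptotic: u ~ c₁ sin(πx/1.4) e^{7.308t} (exponential growth at rate −λ₁ ≈ 7.308).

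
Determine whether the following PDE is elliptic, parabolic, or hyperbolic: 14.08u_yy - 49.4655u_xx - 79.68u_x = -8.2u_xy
Rewriting in standard form: -49.4655u_xx + 8.2u_xy + 14.08u_yy - 79.68u_x = 0. Coefficients: A = -49.4655, B = 8.2, C = 14.08. B² - 4AC = 2853.13696, which is positive, so the equation is hyperbolic.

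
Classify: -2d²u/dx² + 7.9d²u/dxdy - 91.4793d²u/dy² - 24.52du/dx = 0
Elliptic (discriminant = -669.4244).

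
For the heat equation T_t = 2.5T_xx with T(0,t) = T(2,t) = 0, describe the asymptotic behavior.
T → 0. Heat diffuses out through both boundaries.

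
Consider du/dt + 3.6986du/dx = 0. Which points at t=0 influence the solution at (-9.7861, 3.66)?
A single point: x = -23.322976. The characteristic through (-9.7861, 3.66) is x - 3.6986t = const, so x = -9.7861 - 3.6986·3.66 = -23.322976.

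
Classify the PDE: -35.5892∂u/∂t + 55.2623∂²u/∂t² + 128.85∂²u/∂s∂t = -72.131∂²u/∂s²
Rewriting in standard form: 72.131∂²u/∂s² + 128.85∂²u/∂s∂t + 55.2623∂²u/∂t² - 35.5892∂u/∂t = 0. A = 72.131, B = 128.85, C = 55.2623. Discriminant B² - 4AC = 657.8226548. Since 657.8226548 > 0, hyperbolic.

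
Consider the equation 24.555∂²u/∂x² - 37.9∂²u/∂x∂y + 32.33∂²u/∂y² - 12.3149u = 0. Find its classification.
Elliptic. (A = 24.555, B = -37.9, C = 32.33 gives B² - 4AC = -1739.0426.)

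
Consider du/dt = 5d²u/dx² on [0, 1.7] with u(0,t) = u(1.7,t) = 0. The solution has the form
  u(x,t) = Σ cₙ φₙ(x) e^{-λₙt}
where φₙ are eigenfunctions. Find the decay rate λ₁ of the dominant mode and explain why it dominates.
Eigenvalues: λₙ = 5n²π²/1.7².
First three modes:
  n=1: λ₁ = 5π²/1.7² ≈ 17.075
  n=2: λ₂ = 20π²/1.7² ≈ 68.302 (4× faster decay)
  n=3: λ₃ = 45π²/1.7² ≈ 153.679 (9× faster decay)
As t → ∞, higher modes decay exponentially faster. The n=1 mode dominates: u ~ c₁ sin(πx/1.7) e^{-λ₁t}.
Decay rate: λ₁ = 5π²/1.7² ≈ 17.075.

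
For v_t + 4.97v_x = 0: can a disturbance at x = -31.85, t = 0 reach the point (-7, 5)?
Yes. The characteristic through (-7, 5) passes through x = -31.85.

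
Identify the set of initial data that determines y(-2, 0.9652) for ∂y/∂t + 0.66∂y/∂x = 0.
A single point: x = -2.637032. The characteristic through (-2, 0.9652) is x - 0.66t = const, so x = -2 - 0.66·0.9652 = -2.637032.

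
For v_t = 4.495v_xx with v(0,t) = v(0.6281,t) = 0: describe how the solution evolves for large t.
v → 0. Heat diffuses out through both boundaries.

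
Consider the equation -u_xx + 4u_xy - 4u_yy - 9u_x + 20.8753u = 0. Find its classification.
Parabolic. (A = -1, B = 4, C = -4 gives B² - 4AC = 0.)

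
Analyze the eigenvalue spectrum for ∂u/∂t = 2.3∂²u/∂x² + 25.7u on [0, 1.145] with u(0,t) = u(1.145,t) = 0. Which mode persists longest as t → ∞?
Eigenvalues: λₙ = 2.3n²π²/1.145² - 25.7.
First three modes:
  n=1: λ₁ = 2.3π²/1.145² - 25.7 ≈ -8.385
  n=2: λ₂ = 9.2π²/1.145² - 25.7 ≈ 43.559
  n=3: λ₃ = 20.7π²/1.145² - 25.7 ≈ 130.133
Since 2.3π²/1.145² ≈ 17.315 < 25.7, λ₁ < 0.
The n=1 mode grows fastest (−λₙ is largest for n=1) → dominates.
Asymptotic: u ~ c₁ sin(πx/1.145) e^{8.385t} (exponential growth at rate −λ₁ ≈ 8.385).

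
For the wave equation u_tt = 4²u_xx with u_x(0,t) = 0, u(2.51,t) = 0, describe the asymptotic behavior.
u oscillates (no decay). Energy is conserved; the solution oscillates indefinitely as standing waves.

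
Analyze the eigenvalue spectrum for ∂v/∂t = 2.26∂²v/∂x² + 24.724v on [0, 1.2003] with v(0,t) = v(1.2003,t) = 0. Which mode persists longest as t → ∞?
Eigenvalues: λₙ = 2.26n²π²/1.2003² - 24.724.
First three modes:
  n=1: λ₁ = 2.26π²/1.2003² - 24.724 ≈ -9.242
  n=2: λ₂ = 9.04π²/1.2003² - 24.724 ≈ 37.204
  n=3: λ₃ = 20.34π²/1.2003² - 24.724 ≈ 114.614
Since 2.26π²/1.2003² ≈ 15.482 < 24.724, λ₁ < 0.
The n=1 mode grows fastest (−λₙ is largest for n=1) → dominates.
Asymptotic: v ~ c₁ sin(πx/1.2003) e^{9.242t} (exponential growth at rate −λ₁ ≈ 9.242).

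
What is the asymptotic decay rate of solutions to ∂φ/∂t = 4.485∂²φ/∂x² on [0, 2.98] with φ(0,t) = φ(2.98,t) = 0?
Eigenvalues: λₙ = 4.485n²π²/2.98².
First three modes:
  n=1: λ₁ = 4.485π²/2.98² ≈ 4.985
  n=2: λ₂ = 17.94π²/2.98² ≈ 19.938 (4× faster decay)
  n=3: λ₃ = 40.365π²/2.98² ≈ 44.861 (9× faster decay)
As t → ∞, higher modes decay exponentially faster. The n=1 mode dominates: φ ~ c₁ sin(πx/2.98) e^{-λ₁t}.
Decay rate: λ₁ = 4.485π²/2.98² ≈ 4.985.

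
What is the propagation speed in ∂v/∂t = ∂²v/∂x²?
Infinite. The heat equation is parabolic, not hyperbolic, so disturbances propagate instantly.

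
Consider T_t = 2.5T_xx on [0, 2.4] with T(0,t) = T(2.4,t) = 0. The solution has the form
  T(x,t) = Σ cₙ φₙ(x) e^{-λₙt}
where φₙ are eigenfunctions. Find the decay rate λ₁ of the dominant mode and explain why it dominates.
Eigenvalues: λₙ = 2.5n²π²/2.4².
First three modes:
  n=1: λ₁ = 2.5π²/2.4² ≈ 4.284
  n=2: λ₂ = 10π²/2.4² ≈ 17.135 (4× faster decay)
  n=3: λ₃ = 22.5π²/2.4² ≈ 38.553 (9× faster decay)
As t → ∞, higher modes decay exponentially faster. The n=1 mode dominates: T ~ c₁ sin(πx/2.4) e^{-λ₁t}.
Decay rate: λ₁ = 2.5π²/2.4² ≈ 4.284.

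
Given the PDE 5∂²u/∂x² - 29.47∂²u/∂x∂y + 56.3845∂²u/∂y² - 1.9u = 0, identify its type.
The second-order coefficients are A = 5, B = -29.47, C = 56.3845. Since B² - 4AC = -259.2091 < 0, this is an elliptic PDE.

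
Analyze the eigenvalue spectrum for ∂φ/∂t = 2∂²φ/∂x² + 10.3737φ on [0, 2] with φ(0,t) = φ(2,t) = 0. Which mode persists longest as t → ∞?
Eigenvalues: λₙ = 2n²π²/2² - 10.3737.
First three modes:
  n=1: λ₁ = 2π²/2² - 10.3737 ≈ -5.439
  n=2: λ₂ = 8π²/2² - 10.3737 ≈ 9.366
  n=3: λ₃ = 18π²/2² - 10.3737 ≈ 34.04
Since 2π²/2² ≈ 4.935 < 10.3737, λ₁ < 0.
The n=1 mode grows fastest (−λₙ is largest for n=1) → dominates.
Asymptotic: φ ~ c₁ sin(πx/2) e^{5.439t} (exponential growth at rate −λ₁ ≈ 5.439).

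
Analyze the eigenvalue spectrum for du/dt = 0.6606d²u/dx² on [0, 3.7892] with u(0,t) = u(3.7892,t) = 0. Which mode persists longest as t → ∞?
Eigenvalues: λₙ = 0.6606n²π²/3.7892².
First three modes:
  n=1: λ₁ = 0.6606π²/3.7892² ≈ 0.454
  n=2: λ₂ = 2.6424π²/3.7892² ≈ 1.816 (4× faster decay)
  n=3: λ₃ = 5.9454π²/3.7892² ≈ 4.087 (9× faster decay)
As t → ∞, higher modes decay exponentially faster. The n=1 mode dominates: u ~ c₁ sin(πx/3.7892) e^{-λ₁t}.
Decay rate: λ₁ = 0.6606π²/3.7892² ≈ 0.454.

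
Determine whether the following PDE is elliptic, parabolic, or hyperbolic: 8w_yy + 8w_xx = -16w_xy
Rewriting in standard form: 8w_xx + 16w_xy + 8w_yy = 0. Coefficients: A = 8, B = 16, C = 8. B² - 4AC = 0, which is zero, so the equation is parabolic.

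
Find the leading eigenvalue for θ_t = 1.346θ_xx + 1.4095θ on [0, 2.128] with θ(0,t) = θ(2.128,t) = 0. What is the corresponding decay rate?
Eigenvalues: λₙ = 1.346n²π²/2.128² - 1.4095.
First three modes:
  n=1: λ₁ = 1.346π²/2.128² - 1.4095 ≈ 1.524
  n=2: λ₂ = 5.384π²/2.128² - 1.4095 ≈ 10.325
  n=3: λ₃ = 12.114π²/2.128² - 1.4095 ≈ 24.993
Since 1.346π²/2.128² ≈ 2.934 > 1.4095, all λₙ > 0.
The n=1 mode decays slowest → dominates as t → ∞.
Asymptotic: θ ~ c₁ sin(πx/2.128) e^{-λ₁t} with decay rate λ₁ ≈ 1.524.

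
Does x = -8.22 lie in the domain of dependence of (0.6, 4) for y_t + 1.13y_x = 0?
No. Only data at x = -3.92 affects (0.6, 4). Advection has one-way propagation along characteristics.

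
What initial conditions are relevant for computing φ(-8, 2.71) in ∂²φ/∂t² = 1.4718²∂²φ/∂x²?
Domain of dependence: [-11.988578, -4.011422]. Signals travel at speed 1.4718, so data within |x - -8| ≤ 1.4718·2.71 = 3.988578 can reach the point.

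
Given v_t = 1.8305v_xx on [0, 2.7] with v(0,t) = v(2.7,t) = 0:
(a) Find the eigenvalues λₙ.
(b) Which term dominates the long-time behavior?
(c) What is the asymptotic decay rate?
Eigenvalues: λₙ = 1.8305n²π²/2.7².
First three modes:
  n=1: λ₁ = 1.8305π²/2.7² ≈ 2.478
  n=2: λ₂ = 7.322π²/2.7² ≈ 9.913 (4× faster decay)
  n=3: λ₃ = 16.4745π²/2.7² ≈ 22.304 (9× faster decay)
As t → ∞, higher modes decay exponentially faster. The n=1 mode dominates: v ~ c₁ sin(πx/2.7) e^{-λ₁t}.
Decay rate: λ₁ = 1.8305π²/2.7² ≈ 2.478.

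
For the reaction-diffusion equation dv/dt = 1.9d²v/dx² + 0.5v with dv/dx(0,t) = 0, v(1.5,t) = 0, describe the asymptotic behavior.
v → 0. Diffusion dominates reaction (r=0.5 < κπ²/(4L²)≈2.08); solution decays.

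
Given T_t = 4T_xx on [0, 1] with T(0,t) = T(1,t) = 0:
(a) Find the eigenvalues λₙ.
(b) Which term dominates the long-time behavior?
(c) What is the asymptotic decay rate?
Eigenvalues: λₙ = 4n²π².
First three modes:
  n=1: λ₁ = 4π² ≈ 39.478
  n=2: λ₂ = 16π² ≈ 157.914 (4× faster decay)
  n=3: λ₃ = 36π² ≈ 355.306 (9× faster decay)
As t → ∞, higher modes decay exponentially faster. The n=1 mode dominates: T ~ c₁ sin(πx) e^{-λ₁t}.
Decay rate: λ₁ = 4π² ≈ 39.478.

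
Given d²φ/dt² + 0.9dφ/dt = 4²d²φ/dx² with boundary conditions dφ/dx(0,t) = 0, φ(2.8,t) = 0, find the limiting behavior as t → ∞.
φ → 0. Damping (γ=0.9) dissipates energy; oscillations decay exponentially.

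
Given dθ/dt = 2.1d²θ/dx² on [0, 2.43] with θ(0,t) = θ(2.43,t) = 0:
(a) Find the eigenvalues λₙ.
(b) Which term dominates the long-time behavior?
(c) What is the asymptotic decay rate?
Eigenvalues: λₙ = 2.1n²π²/2.43².
First three modes:
  n=1: λ₁ = 2.1π²/2.43² ≈ 3.51
  n=2: λ₂ = 8.4π²/2.43² ≈ 14.04 (4× faster decay)
  n=3: λ₃ = 18.9π²/2.43² ≈ 31.59 (9× faster decay)
As t → ∞, higher modes decay exponentially faster. The n=1 mode dominates: θ ~ c₁ sin(πx/2.43) e^{-λ₁t}.
Decay rate: λ₁ = 2.1π²/2.43² ≈ 3.51.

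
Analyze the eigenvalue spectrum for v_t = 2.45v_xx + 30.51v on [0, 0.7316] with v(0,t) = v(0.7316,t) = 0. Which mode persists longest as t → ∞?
Eigenvalues: λₙ = 2.45n²π²/0.7316² - 30.51.
First three modes:
  n=1: λ₁ = 2.45π²/0.7316² - 30.51 ≈ 14.667
  n=2: λ₂ = 9.8π²/0.7316² - 30.51 ≈ 150.198
  n=3: λ₃ = 22.05π²/0.7316² - 30.51 ≈ 376.084
Since 2.45π²/0.7316² ≈ 45.177 > 30.51, all λₙ > 0.
The n=1 mode decays slowest → dominates as t → ∞.
Asymptotic: v ~ c₁ sin(πx/0.7316) e^{-λ₁t} with decay rate λ₁ ≈ 14.667.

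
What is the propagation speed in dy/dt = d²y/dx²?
Infinite. The heat equation is parabolic, not hyperbolic, so disturbances propagate instantly.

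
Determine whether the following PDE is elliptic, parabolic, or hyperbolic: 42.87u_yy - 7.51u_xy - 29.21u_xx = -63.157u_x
Rewriting in standard form: -29.21u_xx - 7.51u_xy + 42.87u_yy + 63.157u_x = 0. Coefficients: A = -29.21, B = -7.51, C = 42.87. B² - 4AC = 5065.3309, which is positive, so the equation is hyperbolic.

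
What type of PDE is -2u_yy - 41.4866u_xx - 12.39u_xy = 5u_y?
Rewriting in standard form: -41.4866u_xx - 12.39u_xy - 2u_yy - 5u_y = 0. With A = -41.4866, B = -12.39, C = -2, the discriminant is -178.3807. This is an elliptic PDE.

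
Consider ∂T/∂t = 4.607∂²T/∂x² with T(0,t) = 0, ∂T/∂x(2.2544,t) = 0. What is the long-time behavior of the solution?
As t → ∞, T → 0. Heat escapes through the Dirichlet boundary.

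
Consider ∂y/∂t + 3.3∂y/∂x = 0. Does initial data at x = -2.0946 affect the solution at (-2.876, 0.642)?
No. Only data at x = -4.9946 affects (-2.876, 0.642). Advection has one-way propagation along characteristics.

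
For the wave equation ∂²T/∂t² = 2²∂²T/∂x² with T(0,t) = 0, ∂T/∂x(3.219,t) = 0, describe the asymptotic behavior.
T oscillates (no decay). Energy is conserved; the solution oscillates indefinitely as standing waves.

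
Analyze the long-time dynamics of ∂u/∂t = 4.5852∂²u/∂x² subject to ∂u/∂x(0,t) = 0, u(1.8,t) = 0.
Long-time behavior: u → 0. Heat escapes through the Dirichlet boundary.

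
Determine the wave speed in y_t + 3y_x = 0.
Speed = 3. Information travels along x - 3t = const (rightward).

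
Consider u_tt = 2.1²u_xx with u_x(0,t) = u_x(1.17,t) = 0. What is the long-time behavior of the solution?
As t → ∞, u oscillates about a mean that drifts linearly in t (generically unbounded; no decay). There is no damping, so the nonconstant modes persist as standing waves (energy conserved, no decay). But with Neumann conditions at both ends the constant mode has eigenvalue 0: the spatial mean M(t) of u satisfies M'' = 0, so M(t) = M(0) + M'(0)·t. Unless the initial velocity has zero mean (∫u_t(x,0)dx = 0), the solution grows linearly in t (unbounded, though not exponentially); if it does have zero mean, the solution stays bounded and simply oscillates.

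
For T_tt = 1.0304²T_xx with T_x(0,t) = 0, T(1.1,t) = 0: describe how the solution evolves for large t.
T oscillates (no decay). Energy is conserved; the solution oscillates indefinitely as standing waves.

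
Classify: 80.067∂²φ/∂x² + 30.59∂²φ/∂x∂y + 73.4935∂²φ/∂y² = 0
Elliptic (discriminant = -22601.868158).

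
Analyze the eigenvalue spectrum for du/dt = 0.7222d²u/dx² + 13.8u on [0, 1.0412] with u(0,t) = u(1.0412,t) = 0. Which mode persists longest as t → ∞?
Eigenvalues: λₙ = 0.7222n²π²/1.0412² - 13.8.
First three modes:
  n=1: λ₁ = 0.7222π²/1.0412² - 13.8 ≈ -7.225
  n=2: λ₂ = 2.8888π²/1.0412² - 13.8 ≈ 12.5
  n=3: λ₃ = 6.4998π²/1.0412² - 13.8 ≈ 45.374
Since 0.7222π²/1.0412² ≈ 6.575 < 13.8, λ₁ < 0.
The n=1 mode grows fastest (−λₙ is largest for n=1) → dominates.
Asymptotic: u ~ c₁ sin(πx/1.0412) e^{7.225t} (exponential growth at rate −λ₁ ≈ 7.225).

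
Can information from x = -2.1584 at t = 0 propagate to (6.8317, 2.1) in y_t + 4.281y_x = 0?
Yes. The characteristic through (6.8317, 2.1) passes through x = -2.1584.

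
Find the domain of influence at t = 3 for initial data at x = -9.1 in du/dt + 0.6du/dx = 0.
At x = -7.3. The characteristic carries data from (-9.1, 0) to (-7.3, 3).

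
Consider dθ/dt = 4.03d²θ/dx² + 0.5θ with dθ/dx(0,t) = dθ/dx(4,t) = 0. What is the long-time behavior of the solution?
As t → ∞, θ grows unboundedly. With Neumann BCs the constant mode has diffusion eigenvalue 0, so any r > 0 makes it grow like e^(0.5t); solution grows exponentially.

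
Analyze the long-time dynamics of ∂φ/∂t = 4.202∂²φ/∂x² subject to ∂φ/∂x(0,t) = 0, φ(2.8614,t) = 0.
Long-time behavior: φ → 0. Heat escapes through the Dirichlet boundary.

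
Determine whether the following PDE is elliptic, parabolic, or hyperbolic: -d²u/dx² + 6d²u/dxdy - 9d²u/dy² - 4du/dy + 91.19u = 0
Coefficients: A = -1, B = 6, C = -9. B² - 4AC = 0, which is zero, so the equation is parabolic.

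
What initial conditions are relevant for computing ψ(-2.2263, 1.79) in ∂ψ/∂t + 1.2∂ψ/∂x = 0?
A single point: x = -4.3743. The characteristic through (-2.2263, 1.79) is x - 1.2t = const, so x = -2.2263 - 1.2·1.79 = -4.3743.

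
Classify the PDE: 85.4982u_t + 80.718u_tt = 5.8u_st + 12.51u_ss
Rewriting in standard form: -12.51u_ss - 5.8u_st + 80.718u_tt + 85.4982u_t = 0. A = -12.51, B = -5.8, C = 80.718. Discriminant B² - 4AC = 4072.76872. Since 4072.76872 > 0, hyperbolic.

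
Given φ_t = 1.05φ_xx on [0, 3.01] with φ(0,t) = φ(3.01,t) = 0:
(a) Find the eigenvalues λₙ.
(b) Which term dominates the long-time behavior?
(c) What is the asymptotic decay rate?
Eigenvalues: λₙ = 1.05n²π²/3.01².
First three modes:
  n=1: λ₁ = 1.05π²/3.01² ≈ 1.144
  n=2: λ₂ = 4.2π²/3.01² ≈ 4.575 (4× faster decay)
  n=3: λ₃ = 9.45π²/3.01² ≈ 10.294 (9× faster decay)
As t → ∞, higher modes decay exponentially faster. The n=1 mode dominates: φ ~ c₁ sin(πx/3.01) e^{-λ₁t}.
Decay rate: λ₁ = 1.05π²/3.01² ≈ 1.144.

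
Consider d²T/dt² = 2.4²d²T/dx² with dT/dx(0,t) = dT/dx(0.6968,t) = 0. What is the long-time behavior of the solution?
As t → ∞, T oscillates about a mean that drifts linearly in t (generically unbounded; no decay). There is no damping, so the nonconstant modes persist as standing waves (energy conserved, no decay). But with Neumann conditions at both ends the constant mode has eigenvalue 0: the spatial mean M(t) of T satisfies M'' = 0, so M(t) = M(0) + M'(0)·t. Unless the initial velocity has zero mean (∫T_t(x,0)dx = 0), the solution grows linearly in t (unbounded, though not exponentially); if it does have zero mean, the solution stays bounded and simply oscillates.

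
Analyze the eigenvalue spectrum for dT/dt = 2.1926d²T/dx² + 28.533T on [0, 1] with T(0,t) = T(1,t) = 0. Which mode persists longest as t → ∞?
Eigenvalues: λₙ = 2.1926n²π²/1² - 28.533.
First three modes:
  n=1: λ₁ = 2.1926π² - 28.533 ≈ -6.893
  n=2: λ₂ = 8.7704π² - 28.533 ≈ 58.027
  n=3: λ₃ = 19.7334π² - 28.533 ≈ 166.228
Since 2.1926π² ≈ 21.64 < 28.533, λ₁ < 0.
The n=1 mode grows fastest (−λₙ is largest for n=1) → dominates.
Asymptotic: T ~ c₁ sin(πx/1) e^{6.893t} (exponential growth at rate −λ₁ ≈ 6.893).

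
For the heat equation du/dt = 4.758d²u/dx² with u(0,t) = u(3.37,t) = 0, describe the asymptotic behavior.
u → 0. Heat diffuses out through both boundaries.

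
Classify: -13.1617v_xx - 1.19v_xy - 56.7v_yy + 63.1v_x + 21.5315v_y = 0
Elliptic (discriminant = -2983.65746).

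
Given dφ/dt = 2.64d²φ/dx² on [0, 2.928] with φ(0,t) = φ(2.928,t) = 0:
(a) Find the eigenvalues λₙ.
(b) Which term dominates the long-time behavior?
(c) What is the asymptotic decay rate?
Eigenvalues: λₙ = 2.64n²π²/2.928².
First three modes:
  n=1: λ₁ = 2.64π²/2.928² ≈ 3.039
  n=2: λ₂ = 10.56π²/2.928² ≈ 12.157 (4× faster decay)
  n=3: λ₃ = 23.76π²/2.928² ≈ 27.353 (9× faster decay)
As t → ∞, higher modes decay exponentially faster. The n=1 mode dominates: φ ~ c₁ sin(πx/2.928) e^{-λ₁t}.
Decay rate: λ₁ = 2.64π²/2.928² ≈ 3.039.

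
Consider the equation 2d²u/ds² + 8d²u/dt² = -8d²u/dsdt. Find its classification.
Rewriting in standard form: 2d²u/ds² + 8d²u/dsdt + 8d²u/dt² = 0. Parabolic. (A = 2, B = 8, C = 8 gives B² - 4AC = 0.)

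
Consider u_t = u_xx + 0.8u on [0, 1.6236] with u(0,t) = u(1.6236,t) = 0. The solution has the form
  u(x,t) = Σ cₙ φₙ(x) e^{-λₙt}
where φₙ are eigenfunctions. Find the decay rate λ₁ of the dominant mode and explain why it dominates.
Eigenvalues: λₙ = n²π²/1.6236² - 0.8.
First three modes:
  n=1: λ₁ = π²/1.6236² - 0.8 ≈ 2.944
  n=2: λ₂ = 4π²/1.6236² - 0.8 ≈ 14.176
  n=3: λ₃ = 9π²/1.6236² - 0.8 ≈ 32.896
Since π²/1.6236² ≈ 3.744 > 0.8, all λₙ > 0.
The n=1 mode decays slowest → dominates as t → ∞.
Asymptotic: u ~ c₁ sin(πx/1.6236) e^{-λ₁t} with decay rate λ₁ ≈ 2.944.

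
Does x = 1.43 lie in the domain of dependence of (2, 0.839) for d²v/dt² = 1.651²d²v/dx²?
Yes. The domain of dependence is [0.614811, 3.385189], and 1.43 ∈ [0.614811, 3.385189].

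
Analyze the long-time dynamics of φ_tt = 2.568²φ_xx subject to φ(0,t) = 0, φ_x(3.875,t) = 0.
Long-time behavior: φ oscillates (no decay). Energy is conserved; the solution oscillates indefinitely as standing waves.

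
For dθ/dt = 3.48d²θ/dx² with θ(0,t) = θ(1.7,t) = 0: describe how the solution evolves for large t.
θ → 0. Heat diffuses out through both boundaries.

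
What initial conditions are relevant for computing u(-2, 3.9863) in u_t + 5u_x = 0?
A single point: x = -21.9315. The characteristic through (-2, 3.9863) is x - 5t = const, so x = -2 - 5·3.9863 = -21.9315.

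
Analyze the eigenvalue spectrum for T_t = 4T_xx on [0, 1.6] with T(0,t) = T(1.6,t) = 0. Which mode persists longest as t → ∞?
Eigenvalues: λₙ = 4n²π²/1.6².
First three modes:
  n=1: λ₁ = 4π²/1.6² ≈ 15.421
  n=2: λ₂ = 16π²/1.6² ≈ 61.685 (4× faster decay)
  n=3: λ₃ = 36π²/1.6² ≈ 138.791 (9× faster decay)
As t → ∞, higher modes decay exponentially faster. The n=1 mode dominates: T ~ c₁ sin(πx/1.6) e^{-λ₁t}.
Decay rate: λ₁ = 4π²/1.6² ≈ 15.421.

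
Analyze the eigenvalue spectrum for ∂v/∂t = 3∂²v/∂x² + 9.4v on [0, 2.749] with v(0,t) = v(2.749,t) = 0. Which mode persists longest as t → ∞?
Eigenvalues: λₙ = 3n²π²/2.749² - 9.4.
First three modes:
  n=1: λ₁ = 3π²/2.749² - 9.4 ≈ -5.482
  n=2: λ₂ = 12π²/2.749² - 9.4 ≈ 6.272
  n=3: λ₃ = 27π²/2.749² - 9.4 ≈ 25.863
Since 3π²/2.749² ≈ 3.918 < 9.4, λ₁ < 0.
The n=1 mode grows fastest (−λₙ is largest for n=1) → dominates.
Asymptotic: v ~ c₁ sin(πx/2.749) e^{5.482t} (exponential growth at rate −λ₁ ≈ 5.482).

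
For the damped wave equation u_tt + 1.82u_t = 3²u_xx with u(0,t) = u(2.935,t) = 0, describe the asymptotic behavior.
u → 0. Damping (γ=1.82) dissipates energy; oscillations decay exponentially.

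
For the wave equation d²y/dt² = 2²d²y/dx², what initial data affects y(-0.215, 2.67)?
Domain of dependence: [-5.555, 5.125]. Signals travel at speed 2, so data within |x - -0.215| ≤ 2·2.67 = 5.34 can reach the point.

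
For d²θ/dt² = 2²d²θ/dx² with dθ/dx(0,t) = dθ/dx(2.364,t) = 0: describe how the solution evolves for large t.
θ oscillates about a mean that drifts linearly in t (generically unbounded; no decay). There is no damping, so the nonconstant modes persist as standing waves (energy conserved, no decay). But with Neumann conditions at both ends the constant mode has eigenvalue 0: the spatial mean M(t) of θ satisfies M'' = 0, so M(t) = M(0) + M'(0)·t. Unless the initial velocity has zero mean (∫θ_t(x,0)dx = 0), the solution grows linearly in t (unbounded, though not exponentially); if it does have zero mean, the solution stays bounded and simply oscillates.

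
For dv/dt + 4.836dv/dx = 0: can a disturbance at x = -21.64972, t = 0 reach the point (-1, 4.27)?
Yes. The characteristic through (-1, 4.27) passes through x = -21.64972.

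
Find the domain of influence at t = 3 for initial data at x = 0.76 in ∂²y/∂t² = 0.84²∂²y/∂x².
Domain of influence: [-1.76, 3.28]. Data at x = 0.76 spreads outward at speed 0.84.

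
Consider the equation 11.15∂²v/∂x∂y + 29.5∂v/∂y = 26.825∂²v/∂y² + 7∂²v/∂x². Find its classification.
Rewriting in standard form: -7∂²v/∂x² + 11.15∂²v/∂x∂y - 26.825∂²v/∂y² + 29.5∂v/∂y = 0. Elliptic. (A = -7, B = 11.15, C = -26.825 gives B² - 4AC = -626.7775.)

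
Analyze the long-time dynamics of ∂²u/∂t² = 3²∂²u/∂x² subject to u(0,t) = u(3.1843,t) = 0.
Long-time behavior: u oscillates (no decay). Energy is conserved; the solution oscillates indefinitely as standing waves.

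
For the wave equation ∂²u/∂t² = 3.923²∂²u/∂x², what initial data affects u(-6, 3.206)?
Domain of dependence: [-18.577138, 6.577138]. Signals travel at speed 3.923, so data within |x - -6| ≤ 3.923·3.206 = 12.577138 can reach the point.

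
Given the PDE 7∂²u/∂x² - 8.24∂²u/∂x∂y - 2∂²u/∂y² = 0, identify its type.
The second-order coefficients are A = 7, B = -8.24, C = -2. Since B² - 4AC = 123.8976 > 0, this is a hyperbolic PDE.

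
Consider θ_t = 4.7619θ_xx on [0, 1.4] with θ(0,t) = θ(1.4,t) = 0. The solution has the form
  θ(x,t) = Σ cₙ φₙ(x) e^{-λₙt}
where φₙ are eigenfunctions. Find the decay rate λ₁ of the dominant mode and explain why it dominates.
Eigenvalues: λₙ = 4.7619n²π²/1.4².
First three modes:
  n=1: λ₁ = 4.7619π²/1.4² ≈ 23.979
  n=2: λ₂ = 19.0476π²/1.4² ≈ 95.914 (4× faster decay)
  n=3: λ₃ = 42.8571π²/1.4² ≈ 215.807 (9× faster decay)
As t → ∞, higher modes decay exponentially faster. The n=1 mode dominates: θ ~ c₁ sin(πx/1.4) e^{-λ₁t}.
Decay rate: λ₁ = 4.7619π²/1.4² ≈ 23.979.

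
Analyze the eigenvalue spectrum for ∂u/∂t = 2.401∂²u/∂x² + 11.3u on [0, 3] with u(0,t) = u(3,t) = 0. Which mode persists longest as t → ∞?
Eigenvalues: λₙ = 2.401n²π²/3² - 11.3.
First three modes:
  n=1: λ₁ = 2.401π²/3² - 11.3 ≈ -8.667
  n=2: λ₂ = 9.604π²/3² - 11.3 ≈ -0.768
  n=3: λ₃ = 21.609π²/3² - 11.3 ≈ 12.397
Since 2.401π²/3² ≈ 2.633 < 11.3, λ₁ < 0.
The n=1 mode grows fastest (−λₙ is largest for n=1) → dominates.
Asymptotic: u ~ c₁ sin(πx/3) e^{8.667t} (exponential growth at rate −λ₁ ≈ 8.667).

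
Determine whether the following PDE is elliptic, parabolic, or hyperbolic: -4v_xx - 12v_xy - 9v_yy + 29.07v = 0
Coefficients: A = -4, B = -12, C = -9. B² - 4AC = 0, which is zero, so the equation is parabolic.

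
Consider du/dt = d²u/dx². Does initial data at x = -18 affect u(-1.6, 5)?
Yes, for any finite x. The heat equation has infinite propagation speed, so all initial data affects all points at any t > 0.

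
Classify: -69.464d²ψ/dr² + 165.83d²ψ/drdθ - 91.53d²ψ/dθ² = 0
Hyperbolic (discriminant = 2067.42922).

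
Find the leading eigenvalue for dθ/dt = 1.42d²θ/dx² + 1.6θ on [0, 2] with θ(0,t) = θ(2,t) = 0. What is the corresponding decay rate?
Eigenvalues: λₙ = 1.42n²π²/2² - 1.6.
First three modes:
  n=1: λ₁ = 1.42π²/2² - 1.6 ≈ 1.904
  n=2: λ₂ = 5.68π²/2² - 1.6 ≈ 12.415
  n=3: λ₃ = 12.78π²/2² - 1.6 ≈ 29.933
Since 1.42π²/2² ≈ 3.504 > 1.6, all λₙ > 0.
The n=1 mode decays slowest → dominates as t → ∞.
Asymptotic: θ ~ c₁ sin(πx/2) e^{-λ₁t} with decay rate λ₁ ≈ 1.904.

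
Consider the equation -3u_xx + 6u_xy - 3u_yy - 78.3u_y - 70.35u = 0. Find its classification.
Parabolic. (A = -3, B = 6, C = -3 gives B² - 4AC = 0.)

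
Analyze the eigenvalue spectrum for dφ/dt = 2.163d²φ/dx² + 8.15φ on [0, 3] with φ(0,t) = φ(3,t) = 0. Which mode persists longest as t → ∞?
Eigenvalues: λₙ = 2.163n²π²/3² - 8.15.
First three modes:
  n=1: λ₁ = 2.163π²/3² - 8.15 ≈ -5.778
  n=2: λ₂ = 8.652π²/3² - 8.15 ≈ 1.338
  n=3: λ₃ = 19.467π²/3² - 8.15 ≈ 13.198
Since 2.163π²/3² ≈ 2.372 < 8.15, λ₁ < 0.
The n=1 mode grows fastest (−λₙ is largest for n=1) → dominates.
Asymptotic: φ ~ c₁ sin(πx/3) e^{5.778t} (exponential growth at rate −λ₁ ≈ 5.778).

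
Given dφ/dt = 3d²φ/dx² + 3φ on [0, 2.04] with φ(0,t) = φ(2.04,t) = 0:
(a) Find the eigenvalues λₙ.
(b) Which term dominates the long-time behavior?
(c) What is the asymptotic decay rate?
Eigenvalues: λₙ = 3n²π²/2.04² - 3.
First three modes:
  n=1: λ₁ = 3π²/2.04² - 3 ≈ 4.115
  n=2: λ₂ = 12π²/2.04² - 3 ≈ 25.459
  n=3: λ₃ = 27π²/2.04² - 3 ≈ 61.033
Since 3π²/2.04² ≈ 7.115 > 3, all λₙ > 0.
The n=1 mode decays slowest → dominates as t → ∞.
Asymptotic: φ ~ c₁ sin(πx/2.04) e^{-λ₁t} with decay rate λ₁ ≈ 4.115.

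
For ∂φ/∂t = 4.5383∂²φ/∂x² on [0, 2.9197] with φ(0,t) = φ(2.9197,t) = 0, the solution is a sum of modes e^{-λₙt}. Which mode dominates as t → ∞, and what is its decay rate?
Eigenvalues: λₙ = 4.5383n²π²/2.9197².
First three modes:
  n=1: λ₁ = 4.5383π²/2.9197² ≈ 5.254
  n=2: λ₂ = 18.1532π²/2.9197² ≈ 21.017 (4× faster decay)
  n=3: λ₃ = 40.8447π²/2.9197² ≈ 47.289 (9× faster decay)
As t → ∞, higher modes decay exponentially faster. The n=1 mode dominates: φ ~ c₁ sin(πx/2.9197) e^{-λ₁t}.
Decay rate: λ₁ = 4.5383π²/2.9197² ≈ 5.254.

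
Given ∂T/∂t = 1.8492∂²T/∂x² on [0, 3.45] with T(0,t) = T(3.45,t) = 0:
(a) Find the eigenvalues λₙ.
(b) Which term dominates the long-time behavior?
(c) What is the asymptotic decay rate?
Eigenvalues: λₙ = 1.8492n²π²/3.45².
First three modes:
  n=1: λ₁ = 1.8492π²/3.45² ≈ 1.533
  n=2: λ₂ = 7.3968π²/3.45² ≈ 6.133 (4× faster decay)
  n=3: λ₃ = 16.6428π²/3.45² ≈ 13.8 (9× faster decay)
As t → ∞, higher modes decay exponentially faster. The n=1 mode dominates: T ~ c₁ sin(πx/3.45) e^{-λ₁t}.
Decay rate: λ₁ = 1.8492π²/3.45² ≈ 1.533.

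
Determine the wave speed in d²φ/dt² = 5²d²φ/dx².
Speed = 5. Information travels along characteristics x = x₀ ± 5t.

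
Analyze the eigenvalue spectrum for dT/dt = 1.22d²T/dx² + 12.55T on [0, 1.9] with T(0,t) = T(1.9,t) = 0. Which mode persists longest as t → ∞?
Eigenvalues: λₙ = 1.22n²π²/1.9² - 12.55.
First three modes:
  n=1: λ₁ = 1.22π²/1.9² - 12.55 ≈ -9.215
  n=2: λ₂ = 4.88π²/1.9² - 12.55 ≈ 0.792
  n=3: λ₃ = 10.98π²/1.9² - 12.55 ≈ 17.469
Since 1.22π²/1.9² ≈ 3.335 < 12.55, λ₁ < 0.
The n=1 mode grows fastest (−λₙ is largest for n=1) → dominates.
Asymptotic: T ~ c₁ sin(πx/1.9) e^{9.215t} (exponential growth at rate −λ₁ ≈ 9.215).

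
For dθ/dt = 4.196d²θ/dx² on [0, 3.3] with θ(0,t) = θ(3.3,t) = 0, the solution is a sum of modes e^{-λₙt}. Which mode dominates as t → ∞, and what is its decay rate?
Eigenvalues: λₙ = 4.196n²π²/3.3².
First three modes:
  n=1: λ₁ = 4.196π²/3.3² ≈ 3.803
  n=2: λ₂ = 16.784π²/3.3² ≈ 15.211 (4× faster decay)
  n=3: λ₃ = 37.764π²/3.3² ≈ 34.226 (9× faster decay)
As t → ∞, higher modes decay exponentially faster. The n=1 mode dominates: θ ~ c₁ sin(πx/3.3) e^{-λ₁t}.
Decay rate: λ₁ = 4.196π²/3.3² ≈ 3.803.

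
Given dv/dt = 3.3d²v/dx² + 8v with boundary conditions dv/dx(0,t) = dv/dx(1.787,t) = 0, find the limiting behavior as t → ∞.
v grows unboundedly. With Neumann BCs the constant mode has diffusion eigenvalue 0, so any r > 0 makes it grow like e^(8t); solution grows exponentially.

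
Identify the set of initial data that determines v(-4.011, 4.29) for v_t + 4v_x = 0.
A single point: x = -21.171. The characteristic through (-4.011, 4.29) is x - 4t = const, so x = -4.011 - 4·4.29 = -21.171.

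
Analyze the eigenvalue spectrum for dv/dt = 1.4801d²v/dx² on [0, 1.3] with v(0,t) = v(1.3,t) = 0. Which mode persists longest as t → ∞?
Eigenvalues: λₙ = 1.4801n²π²/1.3².
First three modes:
  n=1: λ₁ = 1.4801π²/1.3² ≈ 8.644
  n=2: λ₂ = 5.9204π²/1.3² ≈ 34.575 (4× faster decay)
  n=3: λ₃ = 13.3209π²/1.3² ≈ 77.794 (9× faster decay)
As t → ∞, higher modes decay exponentially faster. The n=1 mode dominates: v ~ c₁ sin(πx/1.3) e^{-λ₁t}.
Decay rate: λ₁ = 1.4801π²/1.3² ≈ 8.644.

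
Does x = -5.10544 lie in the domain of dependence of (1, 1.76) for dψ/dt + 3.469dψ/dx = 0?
Yes. The characteristic through (1, 1.76) passes through x = -5.10544.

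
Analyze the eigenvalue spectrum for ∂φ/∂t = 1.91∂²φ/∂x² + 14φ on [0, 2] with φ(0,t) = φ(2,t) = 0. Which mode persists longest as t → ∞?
Eigenvalues: λₙ = 1.91n²π²/2² - 14.
First three modes:
  n=1: λ₁ = 1.91π²/2² - 14 ≈ -9.287
  n=2: λ₂ = 7.64π²/2² - 14 ≈ 4.851
  n=3: λ₃ = 17.19π²/2² - 14 ≈ 28.415
Since 1.91π²/2² ≈ 4.713 < 14, λ₁ < 0.
The n=1 mode grows fastest (−λₙ is largest for n=1) → dominates.
Asymptotic: φ ~ c₁ sin(πx/2) e^{9.287t} (exponential growth at rate −λ₁ ≈ 9.287).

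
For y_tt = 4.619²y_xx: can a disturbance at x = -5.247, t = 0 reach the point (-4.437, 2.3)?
Yes. The domain of dependence is [-15.0607, 6.1867], and -5.247 ∈ [-15.0607, 6.1867].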